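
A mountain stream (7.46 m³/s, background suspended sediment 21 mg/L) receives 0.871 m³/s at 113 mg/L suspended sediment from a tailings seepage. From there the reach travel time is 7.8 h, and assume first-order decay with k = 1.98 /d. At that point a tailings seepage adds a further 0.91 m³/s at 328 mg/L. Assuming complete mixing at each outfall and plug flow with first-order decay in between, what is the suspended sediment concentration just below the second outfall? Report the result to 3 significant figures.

46.8 mg/L

Flow-weighted average: C = (7.460·21.00 + 0.8710·113.0) / 8.331 = 255.1/8.331 = 30.62 mg/L; combined flow 8.331 m³/s.
Applying C = C₀e^(−kt): 30.62 × 0.5255 = 16.09 mg/L.
At the second outfall, C = (8.331·16.09 + 0.9100·328.0) / (8.331 + 0.9100) = 46.80 mg/L.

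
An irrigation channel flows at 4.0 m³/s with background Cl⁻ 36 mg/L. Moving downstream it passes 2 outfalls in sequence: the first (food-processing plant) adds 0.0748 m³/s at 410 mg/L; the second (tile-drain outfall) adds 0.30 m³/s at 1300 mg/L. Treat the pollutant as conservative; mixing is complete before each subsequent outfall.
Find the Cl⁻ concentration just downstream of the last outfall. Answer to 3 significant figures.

After outfall 1: Q = 4.000 + 0.07480 = 4.075 m³/s; C = (4.000·36.00 + 0.07480·410.0)/4.075 = 42.87 mg/L.
After outfall 2: Q = 4.075 + 0.3000 = 4.375 m³/s; C = (4.075·42.87 + 0.3000·1300)/4.375 = 129.1 mg/L.

129 mg/L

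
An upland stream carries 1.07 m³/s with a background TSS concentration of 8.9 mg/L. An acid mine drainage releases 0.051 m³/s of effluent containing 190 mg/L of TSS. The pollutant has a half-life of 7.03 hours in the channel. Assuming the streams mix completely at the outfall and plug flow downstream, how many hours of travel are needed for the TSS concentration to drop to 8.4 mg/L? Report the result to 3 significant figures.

After mixing, C = (1.070·8.900 + 0.05100·190.0) / 1.121 = 19.21/1.121 = 17.14 mg/L.
Half-life 7.03 h → k = ln 2 / 7.03 = 0.09860 h⁻¹ = 2.366 d⁻¹.
17.14·exp(−k·t) = 8.4 → t = ln(17.14/8.4)/k = 26040 s = 7.233 h.

7.23 h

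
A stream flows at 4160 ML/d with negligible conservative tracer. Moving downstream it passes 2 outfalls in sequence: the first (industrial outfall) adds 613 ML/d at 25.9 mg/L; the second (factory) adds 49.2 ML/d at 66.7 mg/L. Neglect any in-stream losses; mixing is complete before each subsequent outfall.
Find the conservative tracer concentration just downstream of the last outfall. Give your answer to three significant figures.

Below outfall 1: Q → 4773 ML/d, C = (4160·0 + 613.0·25.90)/4773 = 3.326 mg/L.
Below outfall 2: Q → 4822 ML/d, C = (4773·3.326 + 49.20·66.70)/4822 = 3.973 mg/L.

3.97 mg/L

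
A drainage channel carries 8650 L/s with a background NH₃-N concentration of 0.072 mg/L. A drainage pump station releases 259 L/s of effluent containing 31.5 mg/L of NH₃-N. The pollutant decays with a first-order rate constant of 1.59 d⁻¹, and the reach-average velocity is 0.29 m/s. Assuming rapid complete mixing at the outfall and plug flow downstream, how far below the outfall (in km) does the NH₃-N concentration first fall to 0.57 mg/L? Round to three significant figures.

8.63 km

Flow-weighted average: C = (8650·0.07200 + 259.0·31.50) / 8909 = 8781/8909 = 0.9857 mg/L.
Set 0.9857·exp(−k·t) = 0.57 → t = ln(0.9857/0.57)/k = 29760 s = 8.267 h.
Distance = v·t = 0.29·29760 = 8631 m = 8.631 km.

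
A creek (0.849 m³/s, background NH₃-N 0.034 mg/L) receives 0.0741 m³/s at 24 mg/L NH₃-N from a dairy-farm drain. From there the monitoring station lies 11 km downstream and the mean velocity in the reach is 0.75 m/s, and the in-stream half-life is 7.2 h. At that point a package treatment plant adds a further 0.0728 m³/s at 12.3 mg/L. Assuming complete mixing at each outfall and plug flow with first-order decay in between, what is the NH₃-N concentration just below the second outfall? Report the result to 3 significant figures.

After mixing, C = (0.8490·0.03400 + 0.07410·24.00) / 0.9231 = 1.807/0.9231 = 1.958 mg/L; combined flow 0.9231 m³/s.
Travel time t = 11·1000 / 0.75 = 14670 s = 4.074 h.
Half-life 7.2 h → k = ln 2 / 7.2 = 0.09627 h⁻¹ = 2.310 d⁻¹.
Applying C = C₀e^(−kt): 1.958 × 0.6756 = 1.323 mg/L.
Second outfall: C = (0.9231·1.323 + 0.07280·12.30)/0.9959 = 2.125 mg/L.

2.13 mg/L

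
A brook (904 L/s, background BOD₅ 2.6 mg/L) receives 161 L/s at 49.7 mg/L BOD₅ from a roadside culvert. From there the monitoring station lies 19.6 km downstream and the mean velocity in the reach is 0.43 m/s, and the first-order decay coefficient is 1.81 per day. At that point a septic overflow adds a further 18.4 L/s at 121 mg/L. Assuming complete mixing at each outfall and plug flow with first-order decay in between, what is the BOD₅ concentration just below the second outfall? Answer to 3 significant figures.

5.73 mg/L

After mixing, C = (904.0·2.600 + 161.0·49.70) / 1065 = 10350/1065 = 9.720 mg/L; combined flow 1065 L/s.
Travel time t = 19.6·1000 / 0.43 = 45580 s = 12.66 h.
After decay, C = 9.720 × e^(−kt) = 9.720 × 0.3849 = 3.741 mg/L.
At the second outfall, C = (1065·3.741 + 18.40·121.0) / (1065 + 18.40) = 5.732 mg/L.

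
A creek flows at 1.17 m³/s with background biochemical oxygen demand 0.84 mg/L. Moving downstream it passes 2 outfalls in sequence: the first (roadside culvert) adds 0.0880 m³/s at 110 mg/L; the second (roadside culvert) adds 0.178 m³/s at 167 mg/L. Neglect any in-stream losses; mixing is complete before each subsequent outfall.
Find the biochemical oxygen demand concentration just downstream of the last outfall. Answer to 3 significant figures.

28.1 mg/L

Outfall 1: combined Q = 1.258 m³/s; C = (1.170·0.8400 + 0.08800·110.0)/1.258 = 8.476 mg/L.
Outfall 2: combined Q = 1.436 m³/s; C = (1.258·8.476 + 0.1780·167.0)/1.436 = 28.13 mg/L.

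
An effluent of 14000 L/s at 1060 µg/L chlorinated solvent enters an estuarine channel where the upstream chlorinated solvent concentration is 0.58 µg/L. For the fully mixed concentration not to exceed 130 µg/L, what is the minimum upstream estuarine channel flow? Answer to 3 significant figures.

101000 L/s

Set C_mix = 130: (Q·0.5800 + 14000·1060) / (Q + 14000) = 130
→ Q = 14000·(1060 − 130)/(130 − 0.5800) = 100600 L/s.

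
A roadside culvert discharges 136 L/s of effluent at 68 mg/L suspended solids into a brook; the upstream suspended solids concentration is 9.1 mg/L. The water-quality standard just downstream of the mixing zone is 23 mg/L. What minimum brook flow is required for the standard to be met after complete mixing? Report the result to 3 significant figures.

440 L/s

Set C_mix = 23: (Q·9.100 + 136.0·68.00) / (Q + 136.0) = 23
→ Q = 136.0·(68.00 − 23)/(23 − 9.100) = 440.3 L/s.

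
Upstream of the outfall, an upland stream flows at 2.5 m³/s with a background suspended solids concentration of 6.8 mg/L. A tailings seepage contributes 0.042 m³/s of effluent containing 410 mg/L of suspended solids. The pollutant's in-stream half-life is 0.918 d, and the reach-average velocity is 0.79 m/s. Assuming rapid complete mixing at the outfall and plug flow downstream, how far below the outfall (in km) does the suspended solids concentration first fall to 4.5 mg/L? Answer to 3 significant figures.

99.1 km

Flow-weighted average: C = (2.500·6.800 + 0.04200·410.0) / 2.542 = 34.22/2.542 = 13.46 mg/L.
Half-life 0.918 d → k = ln 2 / 0.918 = 0.7551 d⁻¹.
Set 13.46·exp(−k·t) = 4.5 → t = ln(13.46/4.5)/k = 125400 s = 34.83 h.
Distance = v·t = 0.79·125400 = 99060 m = 99.06 km.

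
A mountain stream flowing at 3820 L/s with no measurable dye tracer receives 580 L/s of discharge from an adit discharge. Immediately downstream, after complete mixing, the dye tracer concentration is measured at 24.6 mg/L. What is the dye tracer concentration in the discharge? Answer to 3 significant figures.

187 mg/L

Mass balance: 3820·0 + 580.0·Cₑ = 4400·24.60
→ Cₑ = (4400·24.60 − 3820·0) / 580.0 = 186.6 mg/L.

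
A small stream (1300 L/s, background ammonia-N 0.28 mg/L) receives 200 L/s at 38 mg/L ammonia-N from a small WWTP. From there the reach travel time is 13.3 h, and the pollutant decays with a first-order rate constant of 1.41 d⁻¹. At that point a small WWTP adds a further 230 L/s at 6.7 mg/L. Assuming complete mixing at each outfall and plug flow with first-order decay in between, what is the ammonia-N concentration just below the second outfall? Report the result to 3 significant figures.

3.00 mg/L

Mixed concentration C = ΣQC/ΣQ = (1300·0.2800 + 200.0·38.00) / 1500 = 7964/1500 = 5.309 mg/L; combined flow 1500 L/s.
After decay, C = 5.309 × e^(−kt) = 5.309 × 0.4578 = 2.430 mg/L.
At the second outfall, C = (1500·2.430 + 230.0·6.700) / (1500 + 230.0) = 2.998 mg/L.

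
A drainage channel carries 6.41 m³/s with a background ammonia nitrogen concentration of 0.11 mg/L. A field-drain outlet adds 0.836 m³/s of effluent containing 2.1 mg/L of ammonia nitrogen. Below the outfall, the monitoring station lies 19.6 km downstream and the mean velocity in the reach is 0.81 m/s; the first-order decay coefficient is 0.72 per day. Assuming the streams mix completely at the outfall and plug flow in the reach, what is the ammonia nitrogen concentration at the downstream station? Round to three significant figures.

After mixing, C = (6.410·0.1100 + 0.8360·2.100) / 7.246 = 2.461/7.246 = 0.3396 mg/L.
Travel time t = 19.6·1000 / 0.81 = 24200 s = 6.722 h.
Applying C = C₀e^(−kt): 0.3396 × 0.8174 = 0.2776 mg/L.

0.278 mg/L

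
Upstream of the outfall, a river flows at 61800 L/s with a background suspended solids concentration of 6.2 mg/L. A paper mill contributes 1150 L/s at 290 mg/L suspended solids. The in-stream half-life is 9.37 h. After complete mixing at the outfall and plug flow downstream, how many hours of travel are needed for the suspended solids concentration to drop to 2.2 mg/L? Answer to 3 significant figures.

After mixing, C = (61800·6.200 + 1150·290.0) / 62950 = 716700/62950 = 11.38 mg/L.
Half-life 9.37 h → k = ln 2 / 9.37 = 0.07398 h⁻¹ = 1.775 d⁻¹.
11.38·exp(−k·t) = 2.2 → t = ln(11.38/2.2)/k = 80000 s = 22.22 h.

22.2 h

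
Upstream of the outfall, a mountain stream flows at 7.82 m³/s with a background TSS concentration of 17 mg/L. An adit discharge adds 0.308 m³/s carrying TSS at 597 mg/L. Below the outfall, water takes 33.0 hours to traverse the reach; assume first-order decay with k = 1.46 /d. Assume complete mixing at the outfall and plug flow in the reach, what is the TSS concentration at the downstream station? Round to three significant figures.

Mixed concentration C = ΣQC/ΣQ = (7.820·17.00 + 0.3080·597.0) / 8.128 = 316.8/8.128 = 38.98 mg/L.
After decay, C = 38.98 × e^(−kt) = 38.98 × 0.1343 = 5.236 mg/L.

5.24 mg/L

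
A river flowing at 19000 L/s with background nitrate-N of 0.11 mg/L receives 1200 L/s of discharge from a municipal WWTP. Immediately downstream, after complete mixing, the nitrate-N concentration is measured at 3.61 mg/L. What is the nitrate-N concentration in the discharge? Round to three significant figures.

Mass balance: 19000·0.1100 + 1200·Cₑ = 20200·3.610
→ Cₑ = (20200·3.610 − 19000·0.1100) / 1200 = 59.03 mg/L.

59.0 mg/L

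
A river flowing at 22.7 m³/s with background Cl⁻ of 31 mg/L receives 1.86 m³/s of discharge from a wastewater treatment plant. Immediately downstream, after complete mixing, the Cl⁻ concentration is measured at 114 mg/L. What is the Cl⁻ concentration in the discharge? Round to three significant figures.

1130 mg/L

Mass balance: 22.70·31.00 + 1.860·Cₑ = 24.56·114.0
→ Cₑ = (24.56·114.0 − 22.70·31.00) / 1.860 = 1127 mg/L.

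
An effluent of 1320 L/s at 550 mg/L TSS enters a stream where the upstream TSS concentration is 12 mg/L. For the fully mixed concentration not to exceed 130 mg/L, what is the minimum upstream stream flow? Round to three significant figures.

Set C_mix = 130: (Q·12.00 + 1320·550.0) / (Q + 1320) = 130
→ Q = 1320·(550.0 − 130)/(130 − 12.00) = 4698 L/s.

4700 L/s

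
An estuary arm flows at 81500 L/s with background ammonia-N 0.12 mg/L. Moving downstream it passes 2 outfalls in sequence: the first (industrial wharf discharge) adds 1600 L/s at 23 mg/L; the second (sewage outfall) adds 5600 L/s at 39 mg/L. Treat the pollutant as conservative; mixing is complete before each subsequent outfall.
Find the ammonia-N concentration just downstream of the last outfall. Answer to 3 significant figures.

2.99 mg/L

Below outfall 1: Q → 83100 L/s, C = (81500·0.1200 + 1600·23.00)/83100 = 0.5605 mg/L.
Below outfall 2: Q → 88700 L/s, C = (83100·0.5605 + 5600·39.00)/88700 = 2.987 mg/L.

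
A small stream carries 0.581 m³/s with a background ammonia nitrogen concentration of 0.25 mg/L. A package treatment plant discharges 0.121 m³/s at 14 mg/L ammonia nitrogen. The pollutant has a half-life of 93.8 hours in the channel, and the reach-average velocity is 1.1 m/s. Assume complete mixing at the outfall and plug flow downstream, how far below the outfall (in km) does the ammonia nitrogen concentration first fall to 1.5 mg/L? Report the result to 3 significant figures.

Mixed concentration C = ΣQC/ΣQ = (0.5810·0.2500 + 0.1210·14.00) / 0.7020 = 1.839/0.7020 = 2.620 mg/L.
Half-life 93.8 h → k = ln 2 / 93.8 = 0.007390 h⁻¹ = 0.1774 d⁻¹.
Set 2.620·exp(−k·t) = 1.5 → t = ln(2.620/1.5)/k = 271700 s = 75.47 h.
Distance = v·t = 1.1·271700 = 298900 m = 298.9 km.

299 km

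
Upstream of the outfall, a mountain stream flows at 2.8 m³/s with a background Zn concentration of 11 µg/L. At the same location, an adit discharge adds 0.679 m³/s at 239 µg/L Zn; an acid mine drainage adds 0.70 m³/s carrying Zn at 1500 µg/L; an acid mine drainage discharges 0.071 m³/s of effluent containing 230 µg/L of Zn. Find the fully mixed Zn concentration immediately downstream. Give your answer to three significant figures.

Flow-weighted average: C = (2.800·11.00 + 0.6790·239.0 + 0.7000·1500 + 0.07100·230.0) / 4.250 = 1259/4.250 = 296.3 µg/L.

296 µg/L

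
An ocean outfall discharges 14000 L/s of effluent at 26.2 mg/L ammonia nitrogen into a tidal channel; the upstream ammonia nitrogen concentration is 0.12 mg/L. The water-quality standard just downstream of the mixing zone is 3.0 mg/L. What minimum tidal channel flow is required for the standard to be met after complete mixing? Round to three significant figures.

Set C_mix = 3.0: (Q·0.1200 + 14000·26.20) / (Q + 14000) = 3.0
→ Q = 14000·(26.20 − 3.0)/(3.0 − 0.1200) = 112800 L/s.

113000 L/s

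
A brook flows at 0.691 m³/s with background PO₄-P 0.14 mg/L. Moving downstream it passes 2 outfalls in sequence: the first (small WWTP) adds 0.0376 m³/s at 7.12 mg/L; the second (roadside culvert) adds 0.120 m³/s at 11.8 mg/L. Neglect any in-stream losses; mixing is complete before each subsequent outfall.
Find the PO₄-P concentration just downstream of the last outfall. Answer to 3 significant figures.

Below outfall 1: Q → 0.7286 m³/s, C = (0.6910·0.1400 + 0.03760·7.120)/0.7286 = 0.5002 mg/L.
Below outfall 2: Q → 0.8486 m³/s, C = (0.7286·0.5002 + 0.1200·11.80)/0.8486 = 2.098 mg/L.

2.10 mg/L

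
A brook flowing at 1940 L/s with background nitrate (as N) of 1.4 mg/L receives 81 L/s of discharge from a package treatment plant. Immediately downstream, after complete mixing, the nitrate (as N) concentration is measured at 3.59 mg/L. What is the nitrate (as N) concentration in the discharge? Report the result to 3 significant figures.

Mass balance: 1940·1.400 + 81.00·Cₑ = 2021·3.590
→ Cₑ = (2021·3.590 − 1940·1.400) / 81.00 = 56.04 mg/L.

56.0 mg/L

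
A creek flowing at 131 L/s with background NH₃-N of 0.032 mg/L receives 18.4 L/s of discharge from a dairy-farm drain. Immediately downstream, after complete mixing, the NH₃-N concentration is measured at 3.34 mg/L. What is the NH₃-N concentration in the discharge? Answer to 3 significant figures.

26.9 mg/L

Mass balance: 131.0·0.03200 + 18.40·Cₑ = 149.4·3.340
→ Cₑ = (149.4·3.340 − 131.0·0.03200) / 18.40 = 26.89 mg/L.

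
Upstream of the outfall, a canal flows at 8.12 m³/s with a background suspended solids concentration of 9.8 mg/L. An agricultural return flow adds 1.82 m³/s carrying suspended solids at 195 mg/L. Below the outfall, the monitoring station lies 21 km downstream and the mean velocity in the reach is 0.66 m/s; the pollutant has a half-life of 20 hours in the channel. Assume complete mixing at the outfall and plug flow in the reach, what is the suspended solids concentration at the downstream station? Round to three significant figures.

Mixed concentration C = ΣQC/ΣQ = (8.120·9.800 + 1.820·195.0) / 9.940 = 434.5/9.940 = 43.71 mg/L.
Travel time t = 21·1000 / 0.66 = 31820 s = 8.838 h.
Half-life 20 h → k = ln 2 / 20 = 0.03466 h⁻¹ = 0.8318 d⁻¹.
Decay over the reach: 43.71·exp(−kt) = 43.71·0.7362 = 32.18 mg/L.

32.2 mg/L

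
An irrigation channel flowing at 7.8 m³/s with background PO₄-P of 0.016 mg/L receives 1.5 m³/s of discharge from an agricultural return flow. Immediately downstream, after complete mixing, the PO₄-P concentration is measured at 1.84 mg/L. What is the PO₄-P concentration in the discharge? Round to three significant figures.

Mass balance: 7.800·0.01600 + 1.500·Cₑ = 9.300·1.840
→ Cₑ = (9.300·1.840 − 7.800·0.01600) / 1.500 = 11.32 mg/L.

11.3 mg/L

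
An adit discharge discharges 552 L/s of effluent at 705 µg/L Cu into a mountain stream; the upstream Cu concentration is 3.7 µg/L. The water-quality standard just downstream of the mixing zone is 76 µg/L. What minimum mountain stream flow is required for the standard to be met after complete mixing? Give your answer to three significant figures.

4800 L/s

Set C_mix = 76: (Q·3.700 + 552.0·705.0) / (Q + 552.0) = 76
→ Q = 552.0·(705.0 − 76)/(76 − 3.700) = 4802 L/s.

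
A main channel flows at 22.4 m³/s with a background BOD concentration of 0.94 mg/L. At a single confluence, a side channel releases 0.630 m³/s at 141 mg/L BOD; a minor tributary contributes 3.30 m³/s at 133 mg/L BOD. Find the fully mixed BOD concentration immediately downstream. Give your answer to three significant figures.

Mass balance: C = (22.40·0.9400 + 0.6300·141.0 + 3.300·133.0) / 26.33 = 548.8/26.33 = 20.84 mg/L.

20.8 mg/L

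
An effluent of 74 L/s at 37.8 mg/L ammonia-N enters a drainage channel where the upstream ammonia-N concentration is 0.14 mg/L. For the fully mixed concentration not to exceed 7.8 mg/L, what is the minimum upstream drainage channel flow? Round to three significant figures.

Set C_mix = 7.8: (Q·0.1400 + 74.00·37.80) / (Q + 74.00) = 7.8
→ Q = 74.00·(37.80 − 7.8)/(7.8 − 0.1400) = 289.8 L/s.

290 L/s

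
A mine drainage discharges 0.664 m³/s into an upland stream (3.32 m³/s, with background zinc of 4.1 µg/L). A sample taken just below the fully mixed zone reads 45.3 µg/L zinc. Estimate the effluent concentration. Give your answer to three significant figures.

Mass balance: 3.320·4.100 + 0.6640·Cₑ = 3.984·45.30
→ Cₑ = (3.984·45.30 − 3.320·4.100) / 0.6640 = 251.3 µg/L.

251 µg/L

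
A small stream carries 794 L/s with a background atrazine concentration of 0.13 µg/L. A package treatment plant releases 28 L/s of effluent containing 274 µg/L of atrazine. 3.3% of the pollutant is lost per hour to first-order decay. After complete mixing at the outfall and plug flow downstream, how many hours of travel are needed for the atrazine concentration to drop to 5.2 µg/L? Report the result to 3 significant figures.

17.8 h

After mixing, C = (794.0·0.1300 + 28.00·274.0) / 822.0 = 7775/822.0 = 9.459 µg/L.
3.3%/h lost → k = −ln(1 − 0.033) = 0.03356 h⁻¹.
9.459·exp(−k·t) = 5.2 → t = ln(9.459/5.2)/k = 64190 s = 17.83 h.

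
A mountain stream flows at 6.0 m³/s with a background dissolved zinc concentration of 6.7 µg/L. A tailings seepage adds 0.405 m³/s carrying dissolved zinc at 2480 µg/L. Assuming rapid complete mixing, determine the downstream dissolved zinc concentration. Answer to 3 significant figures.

163 µg/L

Flow-weighted average: C = (6.000·6.700 + 0.4050·2480) / 6.405 = 1045/6.405 = 163.1 µg/L.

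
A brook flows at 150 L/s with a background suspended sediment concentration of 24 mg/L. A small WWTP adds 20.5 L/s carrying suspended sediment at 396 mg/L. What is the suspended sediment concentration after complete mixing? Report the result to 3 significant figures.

Mass balance: C = (150.0·24.00 + 20.50·396.0) / 170.5 = 11720/170.5 = 68.73 mg/L.

68.7 mg/L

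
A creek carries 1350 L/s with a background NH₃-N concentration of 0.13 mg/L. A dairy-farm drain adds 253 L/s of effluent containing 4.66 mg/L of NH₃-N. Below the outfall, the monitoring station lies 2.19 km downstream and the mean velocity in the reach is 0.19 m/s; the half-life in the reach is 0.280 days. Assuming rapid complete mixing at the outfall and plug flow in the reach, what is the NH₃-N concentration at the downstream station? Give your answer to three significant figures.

0.607 mg/L

Flow-weighted average: C = (1350·0.1300 + 253.0·4.660) / 1603 = 1354/1603 = 0.8450 mg/L.
Travel time t = 2.19·1000 / 0.19 = 11530 s = 3.202 h.
Half-life 0.280 d → k = ln 2 / 0.280 = 2.476 d⁻¹.
First-order decay: C = 0.8450·exp(−k·t) = 0.8450·0.7187 = 0.6073 mg/L.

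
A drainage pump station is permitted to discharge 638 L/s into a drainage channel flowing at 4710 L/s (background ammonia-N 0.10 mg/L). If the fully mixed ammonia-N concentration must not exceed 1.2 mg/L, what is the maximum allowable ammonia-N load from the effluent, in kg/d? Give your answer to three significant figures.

514 kg/d

Mass balance at the limit: 4710·0.1000 + 638.0·Cₑ = 5348·1.2 → Cₑ = 9.321 mg/L.
638.0 L/s = 0.6380 m³/s. Load = 0.6380 m³/s × 9.321 g/m³ × 86 400 s/d = 513.8 kg/d.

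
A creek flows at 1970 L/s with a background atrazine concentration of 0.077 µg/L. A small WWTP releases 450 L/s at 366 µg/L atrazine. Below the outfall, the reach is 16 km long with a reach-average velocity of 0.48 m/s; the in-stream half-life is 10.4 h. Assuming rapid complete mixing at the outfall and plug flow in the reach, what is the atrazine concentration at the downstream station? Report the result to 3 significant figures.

36.8 µg/L

Flow-weighted average: C = (1970·0.07700 + 450.0·366.0) / 2420 = 164900/2420 = 68.12 µg/L.
Travel time t = 16·1000 / 0.48 = 33330 s = 9.259 h.
Half-life 10.4 h → k = ln 2 / 10.4 = 0.06665 h⁻¹ = 1.600 d⁻¹.
First-order decay: C = 68.12·exp(−k·t) = 68.12·0.5395 = 36.75 µg/L.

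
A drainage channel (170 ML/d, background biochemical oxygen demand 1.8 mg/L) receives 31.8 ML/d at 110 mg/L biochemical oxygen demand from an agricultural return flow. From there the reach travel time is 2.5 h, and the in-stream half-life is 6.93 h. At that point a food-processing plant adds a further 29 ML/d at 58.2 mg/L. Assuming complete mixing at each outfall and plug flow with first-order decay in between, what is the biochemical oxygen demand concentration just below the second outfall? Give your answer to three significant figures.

20.1 mg/L

Conservation of mass: C = (170.0·1.800 + 31.80·110.0) / 201.8 = 3804/201.8 = 18.85 mg/L; combined flow 201.8 ML/d.
Half-life 6.93 h → k = ln 2 / 6.93 = 0.1000 h⁻¹ = 2.401 d⁻¹.
First-order decay: C = 18.85·exp(−k·t) = 18.85·0.7788 = 14.68 mg/L.
At the second outfall, C = (201.8·14.68 + 29.00·58.20) / (201.8 + 29.00) = 20.15 mg/L.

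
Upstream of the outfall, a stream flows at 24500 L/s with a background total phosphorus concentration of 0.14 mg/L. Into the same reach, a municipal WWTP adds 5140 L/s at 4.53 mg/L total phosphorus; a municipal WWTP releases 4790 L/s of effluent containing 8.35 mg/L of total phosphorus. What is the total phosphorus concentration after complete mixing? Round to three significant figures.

After mixing, C = (24500·0.1400 + 5140·4.530 + 4790·8.350) / 34430 = 66710/34430 = 1.938 mg/L.

1.94 mg/L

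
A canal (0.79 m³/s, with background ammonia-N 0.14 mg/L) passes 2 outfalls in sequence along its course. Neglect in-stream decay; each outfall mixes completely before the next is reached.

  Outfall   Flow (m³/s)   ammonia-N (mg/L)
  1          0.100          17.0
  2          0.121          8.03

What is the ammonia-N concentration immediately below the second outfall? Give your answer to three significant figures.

2.75 mg/L

Below outfall 1: Q → 0.8900 m³/s, C = (0.7900·0.1400 + 0.1000·17.00)/0.8900 = 2.034 mg/L.
Below outfall 2: Q → 1.011 m³/s, C = (0.8900·2.034 + 0.1210·8.030)/1.011 = 2.752 mg/L.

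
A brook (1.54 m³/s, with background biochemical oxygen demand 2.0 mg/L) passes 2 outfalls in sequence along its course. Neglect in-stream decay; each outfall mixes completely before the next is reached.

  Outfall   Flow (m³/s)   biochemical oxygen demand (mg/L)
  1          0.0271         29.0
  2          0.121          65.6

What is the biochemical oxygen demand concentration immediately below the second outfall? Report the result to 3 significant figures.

6.99 mg/L

Outfall 1: combined Q = 1.567 m³/s; C = (1.540·2.000 + 0.02710·29.00)/1.567 = 2.467 mg/L.
Outfall 2: combined Q = 1.688 m³/s; C = (1.567·2.467 + 0.1210·65.60)/1.688 = 6.992 mg/L.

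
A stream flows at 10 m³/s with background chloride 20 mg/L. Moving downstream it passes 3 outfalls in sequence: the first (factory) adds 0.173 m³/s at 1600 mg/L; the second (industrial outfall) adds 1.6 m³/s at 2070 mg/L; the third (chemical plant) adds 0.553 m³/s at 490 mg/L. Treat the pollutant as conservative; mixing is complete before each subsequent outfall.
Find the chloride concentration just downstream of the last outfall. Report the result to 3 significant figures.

After outfall 1: Q = 10.00 + 0.1730 = 10.17 m³/s; C = (10.00·20.00 + 0.1730·1600)/10.17 = 46.87 mg/L.
After outfall 2: Q = 10.17 + 1.600 = 11.77 m³/s; C = (10.17·46.87 + 1.600·2070)/11.77 = 321.8 mg/L.
After outfall 3: Q = 11.77 + 0.5530 = 12.33 m³/s; C = (11.77·321.8 + 0.5530·490.0)/12.33 = 329.4 mg/L.

329 mg/L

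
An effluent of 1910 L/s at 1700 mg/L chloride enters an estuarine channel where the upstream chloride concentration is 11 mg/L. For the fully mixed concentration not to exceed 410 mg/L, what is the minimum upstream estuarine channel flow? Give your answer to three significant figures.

Set C_mix = 410: (Q·11.00 + 1910·1700) / (Q + 1910) = 410
→ Q = 1910·(1700 − 410)/(410 − 11.00) = 6175 L/s.

6180 L/s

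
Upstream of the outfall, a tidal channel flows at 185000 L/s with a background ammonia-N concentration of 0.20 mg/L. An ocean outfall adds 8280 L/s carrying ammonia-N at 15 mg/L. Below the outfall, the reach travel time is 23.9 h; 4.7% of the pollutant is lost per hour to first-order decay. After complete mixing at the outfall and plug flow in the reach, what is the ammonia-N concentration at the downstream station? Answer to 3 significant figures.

0.264 mg/L

Conservation of mass: C = (185000·0.2000 + 8280·15.00) / 193300 = 161200/193300 = 0.8340 mg/L.
4.7%/h lost → k = −ln(1 − 0.047) = 0.04814 h⁻¹.
After decay, C = 0.8340 × e^(−kt) = 0.8340 × 0.3165 = 0.2639 mg/L.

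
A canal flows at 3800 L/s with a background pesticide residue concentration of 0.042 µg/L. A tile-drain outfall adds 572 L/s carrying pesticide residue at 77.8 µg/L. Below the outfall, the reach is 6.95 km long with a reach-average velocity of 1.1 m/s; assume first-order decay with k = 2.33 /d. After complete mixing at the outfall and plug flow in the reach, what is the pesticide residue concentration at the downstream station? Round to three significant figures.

8.61 µg/L

Conservation of mass: C = (3800·0.04200 + 572.0·77.80) / 4372 = 44660/4372 = 10.22 µg/L.
Travel time t = 6.95·1000 / 1.1 = 6318 s = 1.755 h.
Decay over the reach: 10.22·exp(−kt) = 10.22·0.8433 = 8.615 µg/L.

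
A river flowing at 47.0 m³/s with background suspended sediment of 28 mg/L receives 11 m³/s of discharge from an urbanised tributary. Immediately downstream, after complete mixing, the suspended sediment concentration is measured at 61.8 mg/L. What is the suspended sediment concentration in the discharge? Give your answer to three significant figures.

206 mg/L

Mass balance: 47.00·28.00 + 11.00·Cₑ = 58.00·61.80
→ Cₑ = (58.00·61.80 − 47.00·28.00) / 11.00 = 206.2 mg/L.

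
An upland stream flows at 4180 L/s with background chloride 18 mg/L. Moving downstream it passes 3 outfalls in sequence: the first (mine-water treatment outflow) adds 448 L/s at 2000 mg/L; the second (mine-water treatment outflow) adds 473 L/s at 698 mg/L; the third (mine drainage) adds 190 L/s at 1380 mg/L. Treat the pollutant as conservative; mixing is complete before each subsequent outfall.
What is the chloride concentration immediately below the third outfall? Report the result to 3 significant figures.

296 mg/L

Outfall 1: combined Q = 4628 L/s; C = (4180·18.00 + 448.0·2000)/4628 = 209.9 mg/L.
Outfall 2: combined Q = 5101 L/s; C = (4628·209.9 + 473.0·698.0)/5101 = 255.1 mg/L.
Outfall 3: combined Q = 5291 L/s; C = (5101·255.1 + 190.0·1380)/5291 = 295.5 mg/L.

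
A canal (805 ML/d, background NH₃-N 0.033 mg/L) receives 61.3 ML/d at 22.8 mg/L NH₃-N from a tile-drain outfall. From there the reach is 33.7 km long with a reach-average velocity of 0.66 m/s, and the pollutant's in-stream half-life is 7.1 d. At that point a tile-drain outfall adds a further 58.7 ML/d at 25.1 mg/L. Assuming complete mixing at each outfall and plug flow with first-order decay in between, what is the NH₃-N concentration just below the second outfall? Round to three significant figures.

3.05 mg/L

Conservation of mass: C = (805.0·0.03300 + 61.30·22.80) / 866.3 = 1424/866.3 = 1.644 mg/L; combined flow 866.3 ML/d.
Travel time t = 33.7·1000 / 0.66 = 51060 s = 14.18 h.
Half-life 7.1 d → k = ln 2 / 7.1 = 0.09763 d⁻¹.
After decay, C = 1.644 × e^(−kt) = 1.644 × 0.9439 = 1.552 mg/L.
At the second outfall, C = (866.3·1.552 + 58.70·25.10) / (866.3 + 58.70) = 3.046 mg/L.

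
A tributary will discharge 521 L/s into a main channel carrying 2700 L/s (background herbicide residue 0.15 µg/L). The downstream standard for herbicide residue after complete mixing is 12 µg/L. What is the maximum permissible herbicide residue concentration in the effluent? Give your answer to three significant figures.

At the limit, (Qr·Cr + Qe·Cₑ)/(Qr + Qe) = 12:
Cₑ = (3221·12 − 2700·0.1500) / 521.0 = 73.41 µg/L.

73.4 µg/L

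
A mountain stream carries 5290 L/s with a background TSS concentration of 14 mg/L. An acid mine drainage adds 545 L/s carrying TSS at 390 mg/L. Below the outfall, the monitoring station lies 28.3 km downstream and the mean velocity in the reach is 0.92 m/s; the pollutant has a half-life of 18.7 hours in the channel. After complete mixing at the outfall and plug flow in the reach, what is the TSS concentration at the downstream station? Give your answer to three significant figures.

35.8 mg/L

Flow-weighted average: C = (5290·14.00 + 545.0·390.0) / 5835 = 286600/5835 = 49.12 mg/L.
Travel time t = 28.3·1000 / 0.92 = 30760 s = 8.545 h.
Half-life 18.7 h → k = ln 2 / 18.7 = 0.03707 h⁻¹ = 0.8896 d⁻¹.
Applying C = C₀e^(−kt): 49.12 × 0.7285 = 35.78 mg/L.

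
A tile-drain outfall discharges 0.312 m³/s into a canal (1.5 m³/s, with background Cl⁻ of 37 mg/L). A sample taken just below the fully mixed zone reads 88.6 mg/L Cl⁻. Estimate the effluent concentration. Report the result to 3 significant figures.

Mass balance: 1.500·37.00 + 0.3120·Cₑ = 1.812·88.60
→ Cₑ = (1.812·88.60 − 1.500·37.00) / 0.3120 = 336.7 mg/L.

337 mg/L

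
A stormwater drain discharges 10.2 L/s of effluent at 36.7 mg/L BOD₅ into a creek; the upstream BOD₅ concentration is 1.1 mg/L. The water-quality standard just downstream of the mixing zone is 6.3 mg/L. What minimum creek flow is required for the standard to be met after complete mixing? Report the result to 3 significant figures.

59.6 L/s

Set C_mix = 6.3: (Q·1.100 + 10.20·36.70) / (Q + 10.20) = 6.3
→ Q = 10.20·(36.70 − 6.3)/(6.3 − 1.100) = 59.63 L/s.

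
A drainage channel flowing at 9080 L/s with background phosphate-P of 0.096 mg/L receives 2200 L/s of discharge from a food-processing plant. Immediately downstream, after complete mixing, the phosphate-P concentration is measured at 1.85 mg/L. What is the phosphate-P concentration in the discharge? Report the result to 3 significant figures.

Mass balance: 9080·0.09600 + 2200·Cₑ = 11280·1.850
→ Cₑ = (11280·1.850 − 9080·0.09600) / 2200 = 9.089 mg/L.

9.09 mg/L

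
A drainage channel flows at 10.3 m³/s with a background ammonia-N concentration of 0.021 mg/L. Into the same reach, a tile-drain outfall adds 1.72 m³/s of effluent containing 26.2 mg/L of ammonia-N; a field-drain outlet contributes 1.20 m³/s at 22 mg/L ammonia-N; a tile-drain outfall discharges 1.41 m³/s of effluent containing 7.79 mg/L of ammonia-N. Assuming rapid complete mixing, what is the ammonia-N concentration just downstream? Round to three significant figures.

5.65 mg/L

Flow-weighted average: C = (10.30·0.02100 + 1.720·26.20 + 1.200·22.00 + 1.410·7.790) / 14.63 = 82.66/14.63 = 5.650 mg/L.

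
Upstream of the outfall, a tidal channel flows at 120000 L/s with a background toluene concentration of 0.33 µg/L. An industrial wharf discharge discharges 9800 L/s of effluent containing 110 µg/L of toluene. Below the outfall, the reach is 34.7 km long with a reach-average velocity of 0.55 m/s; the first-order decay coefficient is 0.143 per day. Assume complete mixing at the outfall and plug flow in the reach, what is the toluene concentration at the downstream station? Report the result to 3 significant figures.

7.76 µg/L

Mixed concentration C = ΣQC/ΣQ = (120000·0.3300 + 9800·110.0) / 129800 = 1118000/129800 = 8.610 µg/L.
Travel time t = 34.7·1000 / 0.55 = 63090 s = 17.53 h.
Decay over the reach: 8.610·exp(−kt) = 8.610·0.9008 = 7.756 µg/L.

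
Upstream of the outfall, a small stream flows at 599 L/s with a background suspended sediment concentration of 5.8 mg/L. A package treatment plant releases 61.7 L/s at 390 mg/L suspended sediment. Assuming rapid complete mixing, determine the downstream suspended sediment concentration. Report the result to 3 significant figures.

Conservation of mass: C = (599.0·5.800 + 61.70·390.0) / 660.7 = 27540/660.7 = 41.68 mg/L.

41.7 mg/L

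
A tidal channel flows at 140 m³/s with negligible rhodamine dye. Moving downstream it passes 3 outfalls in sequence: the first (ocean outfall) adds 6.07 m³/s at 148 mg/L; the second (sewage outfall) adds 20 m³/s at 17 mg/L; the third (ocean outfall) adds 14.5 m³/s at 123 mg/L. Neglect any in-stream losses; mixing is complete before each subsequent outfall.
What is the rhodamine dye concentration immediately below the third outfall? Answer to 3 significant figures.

Outfall 1: combined Q = 146.1 m³/s; C = (140.0·0 + 6.070·148.0)/146.1 = 6.150 mg/L.
Outfall 2: combined Q = 166.1 m³/s; C = (146.1·6.150 + 20.00·17.00)/166.1 = 7.457 mg/L.
Outfall 3: combined Q = 180.6 m³/s; C = (166.1·7.457 + 14.50·123.0)/180.6 = 16.74 mg/L.

16.7 mg/L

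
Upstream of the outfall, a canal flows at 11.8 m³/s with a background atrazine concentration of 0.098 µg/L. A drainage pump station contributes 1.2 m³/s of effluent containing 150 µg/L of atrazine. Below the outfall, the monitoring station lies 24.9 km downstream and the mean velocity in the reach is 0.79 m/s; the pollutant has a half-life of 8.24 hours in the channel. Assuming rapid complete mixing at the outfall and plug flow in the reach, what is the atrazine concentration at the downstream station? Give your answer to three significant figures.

6.67 µg/L

Flow-weighted average: C = (11.80·0.09800 + 1.200·150.0) / 13.00 = 181.2/13.00 = 13.94 µg/L.
Travel time t = 24.9·1000 / 0.79 = 31520 s = 8.755 h.
Half-life 8.24 h → k = ln 2 / 8.24 = 0.08412 h⁻¹ = 2.019 d⁻¹.
Decay over the reach: 13.94·exp(−kt) = 13.94·0.4788 = 6.672 µg/L.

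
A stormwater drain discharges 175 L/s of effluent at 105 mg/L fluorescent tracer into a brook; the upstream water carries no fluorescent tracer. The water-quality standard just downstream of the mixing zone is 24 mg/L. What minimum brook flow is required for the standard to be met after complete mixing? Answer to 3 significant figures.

591 L/s

Set C_mix = 24: (Q·0 + 175.0·105.0) / (Q + 175.0) = 24
→ Q = 175.0·(105.0 − 24)/(24 − 0) = 590.6 L/s.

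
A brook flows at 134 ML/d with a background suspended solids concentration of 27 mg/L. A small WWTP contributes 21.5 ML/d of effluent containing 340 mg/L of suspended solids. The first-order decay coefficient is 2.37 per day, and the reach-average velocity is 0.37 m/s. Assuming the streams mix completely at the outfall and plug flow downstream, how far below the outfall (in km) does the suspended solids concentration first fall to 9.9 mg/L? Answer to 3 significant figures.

26.4 km

After mixing, C = (134.0·27.00 + 21.50·340.0) / 155.5 = 10930/155.5 = 70.28 mg/L.
Set 70.28·exp(−k·t) = 9.9 → t = ln(70.28/9.9)/k = 71450 s = 19.85 h.
Distance = v·t = 0.37·71450 = 26440 m = 26.44 km.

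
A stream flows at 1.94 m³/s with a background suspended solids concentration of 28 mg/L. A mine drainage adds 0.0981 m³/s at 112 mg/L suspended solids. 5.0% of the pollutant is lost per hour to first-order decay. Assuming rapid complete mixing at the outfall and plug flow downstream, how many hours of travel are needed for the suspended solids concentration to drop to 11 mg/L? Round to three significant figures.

Mixed concentration C = ΣQC/ΣQ = (1.940·28.00 + 0.09810·112.0) / 2.038 = 65.31/2.038 = 32.04 mg/L.
5.0%/h lost → k = −ln(1 − 0.05) = 0.05129 h⁻¹.
32.04·exp(−k·t) = 11 → t = ln(32.04/11)/k = 75040 s = 20.84 h.

20.8 h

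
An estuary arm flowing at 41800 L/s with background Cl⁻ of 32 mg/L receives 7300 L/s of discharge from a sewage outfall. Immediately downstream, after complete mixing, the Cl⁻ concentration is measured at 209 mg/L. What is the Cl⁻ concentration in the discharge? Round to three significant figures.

1220 mg/L

Mass balance: 41800·32.00 + 7300·Cₑ = 49100·209.0
→ Cₑ = (49100·209.0 − 41800·32.00) / 7300 = 1223 mg/L.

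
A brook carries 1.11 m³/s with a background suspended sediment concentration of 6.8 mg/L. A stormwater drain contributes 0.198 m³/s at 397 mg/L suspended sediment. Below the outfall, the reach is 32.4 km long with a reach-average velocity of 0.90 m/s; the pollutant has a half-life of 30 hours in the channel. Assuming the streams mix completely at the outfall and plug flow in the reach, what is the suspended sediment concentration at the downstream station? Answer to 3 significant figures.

Mass balance: C = (1.110·6.800 + 0.1980·397.0) / 1.308 = 86.15/1.308 = 65.87 mg/L.
Travel time t = 32.4·1000 / 0.90 = 36000 s = 10.00 h.
Half-life 30 h → k = ln 2 / 30 = 0.02310 h⁻¹ = 0.5545 d⁻¹.
First-order decay: C = 65.87·exp(−k·t) = 65.87·0.7937 = 52.28 mg/L.

52.3 mg/L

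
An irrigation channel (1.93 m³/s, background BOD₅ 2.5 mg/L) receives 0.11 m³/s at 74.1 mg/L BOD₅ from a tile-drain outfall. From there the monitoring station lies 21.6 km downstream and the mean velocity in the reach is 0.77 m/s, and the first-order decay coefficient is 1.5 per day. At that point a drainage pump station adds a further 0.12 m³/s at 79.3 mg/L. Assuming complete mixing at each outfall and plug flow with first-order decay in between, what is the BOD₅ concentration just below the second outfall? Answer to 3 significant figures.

After mixing, C = (1.930·2.500 + 0.1100·74.10) / 2.040 = 12.98/2.040 = 6.361 mg/L; combined flow 2.040 m³/s.
Travel time t = 21.6·1000 / 0.77 = 28050 s = 7.792 h.
Applying C = C₀e^(−kt): 6.361 × 0.6145 = 3.908 mg/L.
At the second outfall, C = (2.040·3.908 + 0.1200·79.30) / (2.040 + 0.1200) = 8.097 mg/L.

8.10 mg/L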